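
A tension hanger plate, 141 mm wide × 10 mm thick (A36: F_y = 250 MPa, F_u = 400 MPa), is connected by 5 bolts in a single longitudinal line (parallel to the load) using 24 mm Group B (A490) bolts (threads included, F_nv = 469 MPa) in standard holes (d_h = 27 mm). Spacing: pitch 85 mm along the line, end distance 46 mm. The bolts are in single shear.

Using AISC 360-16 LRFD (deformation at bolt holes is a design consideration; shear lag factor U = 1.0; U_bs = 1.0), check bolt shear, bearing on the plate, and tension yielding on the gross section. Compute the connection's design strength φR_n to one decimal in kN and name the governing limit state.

317.3 kN (gross-section yield governs)

Bolt shear: A_b = π(24)²/4 = 452.39 mm². φR_n = 0.75 × 469 × 452.39 × 5 × 1 = 795.6 kN.
Bearing (10 mm plate, F_u = 400 MPa): end bolts L_c = 46 − 27/2 = 32.5, R_n = min(1.2×32.5×10×400, 2.4×24×10×400) = 156 kN/bolt; interior L_c = 85 − 27 = 58, R_n = 230.4 kN/bolt. φR_n = 0.75 × (1×156 + 4×230.4) = 808.2 kN.
Tension yield (gross): A_g = 141×10 = 1410 mm². φR_n = 0.90 × 250 × 1410 = 317.3 kN.
Governing: min(795.6, 808.2, 317.3) = 317.3 kN → gross-section yield.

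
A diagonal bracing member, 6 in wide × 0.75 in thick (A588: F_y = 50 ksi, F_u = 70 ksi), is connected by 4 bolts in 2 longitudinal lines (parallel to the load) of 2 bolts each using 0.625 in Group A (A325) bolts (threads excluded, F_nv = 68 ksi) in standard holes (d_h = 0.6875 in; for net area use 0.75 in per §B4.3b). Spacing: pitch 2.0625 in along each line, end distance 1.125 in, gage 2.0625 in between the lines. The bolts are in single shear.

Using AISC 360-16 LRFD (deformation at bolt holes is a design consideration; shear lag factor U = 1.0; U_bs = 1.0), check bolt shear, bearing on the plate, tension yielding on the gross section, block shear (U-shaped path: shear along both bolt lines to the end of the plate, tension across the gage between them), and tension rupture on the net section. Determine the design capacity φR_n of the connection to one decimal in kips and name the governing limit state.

Bolt shear: A_b = π(0.625)²/4 = 0.3068 in². φR_n = 0.75 × 68 × 0.3068 × 4 × 1 = 62.6 kips.
Bearing (0.75 in plate, F_u = 70 ksi): end bolts L_c = 1.125 − 0.6875/2 = 0.78125, R_n = min(1.2×0.78125×0.75×70, 2.4×0.625×0.75×70) = 49.219 kips/bolt; interior L_c = 2.0625 − 0.6875 = 1.375, R_n = 78.75 kips/bolt. φR_n = 0.75 × (2×49.219 + 2×78.75) = 192.0 kips.
Tension yield (gross): A_g = 6×0.75 = 4.5 in². φR_n = 0.90 × 50 × 4.5 = 202.5 kips.
Block shear: shear path 2×[1.125+1×2.0625] = 2×3.1875 in, A_gv = 4.7813, A_nv = 2×(3.1875 − 1.5×0.75)×0.75 = 3.0938 in²; tension across gage: (2.0625 − 1×0.75)×0.75 = 0.98438 in². R_n = min(0.6×70×3.0938, 0.6×50×4.7813) + 1.0×70×0.98438 = min(129.94, 143.44) + 68.907 = 198.85 kips. φR_n = 0.75 × 198.85 = 149.1 kips.
Tension rupture (net): A_n = (6 − 2×0.75)×0.75 = 3.375 in² (U = 1.0, A_e = A_n). φR_n = 0.75 × 70 × 3.375 = 177.2 kips.
Governing: min(62.6, 192.0, 202.5, 149.1, 177.2) = 62.6 kips → bolt shear.

62.6 kips (bolt shear governs)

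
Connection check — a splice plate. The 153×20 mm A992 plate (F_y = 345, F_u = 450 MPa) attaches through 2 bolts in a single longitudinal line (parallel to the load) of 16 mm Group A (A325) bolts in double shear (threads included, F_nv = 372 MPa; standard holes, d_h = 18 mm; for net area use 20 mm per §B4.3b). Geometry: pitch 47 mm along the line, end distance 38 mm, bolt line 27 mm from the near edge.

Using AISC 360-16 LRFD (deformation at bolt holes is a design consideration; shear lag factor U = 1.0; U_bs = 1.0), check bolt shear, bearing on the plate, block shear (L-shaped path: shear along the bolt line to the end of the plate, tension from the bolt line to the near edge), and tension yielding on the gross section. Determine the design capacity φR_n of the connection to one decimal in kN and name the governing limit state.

224.4 kN (bolt shear governs)

Bolt shear: A_b = π(16)²/4 = 201.06 mm². φR_n = 0.75 × 372 × 201.06 × 2 × 2 = 224.4 kN.
Bearing (20 mm plate, F_u = 450 MPa): end bolts L_c = 38 − 18/2 = 29, R_n = min(1.2×29×20×450, 2.4×16×20×450) = 313.2 kN/bolt; interior L_c = 47 − 18 = 29, R_n = 313.2 kN/bolt. φR_n = 0.75 × (1×313.2 + 1×313.2) = 469.8 kN.
Block shear: shear path 1×[38+1×47] = 1×85 mm, A_gv = 1700, A_nv = 1×(85 − 1.5×20)×20 = 1100 mm²; tension to near edge: (27 − 0.5×20)×20 = 340 mm². R_n = min(0.6×450×1100, 0.6×345×1700) + 1.0×450×340 = min(297, 351.9) + 153 = 450 kN. φR_n = 0.75 × 450 = 337.5 kN.
Tension yield (gross): A_g = 153×20 = 3060 mm². φR_n = 0.90 × 345 × 3060 = 950.1 kN.
Governing: min(224.4, 469.8, 337.5, 950.1) = 224.4 kN → bolt shear.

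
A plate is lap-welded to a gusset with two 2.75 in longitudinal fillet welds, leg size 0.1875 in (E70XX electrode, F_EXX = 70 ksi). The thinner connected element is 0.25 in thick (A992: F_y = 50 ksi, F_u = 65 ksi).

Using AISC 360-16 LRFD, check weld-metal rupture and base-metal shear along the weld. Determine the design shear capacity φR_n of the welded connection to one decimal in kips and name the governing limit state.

23.0 kips (weld metal governs)

Weld metal: throat = 0.707×0.1875 = 0.13256 in, L = 2×2.75 = 5.5 in. φR_n = 0.75 × 0.6 × 70 × 0.13256 × 5.5 = 23.0 kips.
Base metal shear (0.25 in plate): yield φR_n = 1.0×0.6×50×0.25×5.5 = 41.3 kips; rupture φR_n = 0.75×0.6×65×0.25×5.5 = 40.2 kips; take 40.2 kips (rupture).
Governing: min(23.0, 40.2) = 23.0 kips → weld metal.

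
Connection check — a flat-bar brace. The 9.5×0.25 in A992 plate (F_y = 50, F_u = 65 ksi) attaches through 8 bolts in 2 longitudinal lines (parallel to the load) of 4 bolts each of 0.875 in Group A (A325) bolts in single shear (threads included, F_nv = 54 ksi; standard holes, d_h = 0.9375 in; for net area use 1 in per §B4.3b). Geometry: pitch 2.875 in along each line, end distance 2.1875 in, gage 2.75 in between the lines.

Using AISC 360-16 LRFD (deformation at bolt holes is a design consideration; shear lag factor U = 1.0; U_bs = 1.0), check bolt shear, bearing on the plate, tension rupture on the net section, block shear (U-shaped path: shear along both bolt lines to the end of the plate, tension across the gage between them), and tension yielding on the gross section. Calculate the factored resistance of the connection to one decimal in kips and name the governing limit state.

91.4 kips (net-section rupture governs)

Bolt shear: A_b = π(0.875)²/4 = 0.60132 in². φR_n = 0.75 × 54 × 0.60132 × 8 × 1 = 194.8 kips.
Bearing (0.25 in plate, F_u = 65 ksi): end bolts L_c = 2.1875 − 0.9375/2 = 1.71875, R_n = min(1.2×1.71875×0.25×65, 2.4×0.875×0.25×65) = 33.516 kips/bolt; interior L_c = 2.875 − 0.9375 = 1.9375, R_n = 34.125 kips/bolt. φR_n = 0.75 × (2×33.516 + 6×34.125) = 203.8 kips.
Tension rupture (net): A_n = (9.5 − 2×1)×0.25 = 1.875 in² (U = 1.0, A_e = A_n). φR_n = 0.75 × 65 × 1.875 = 91.4 kips.
Block shear: shear path 2×[2.1875+3×2.875] = 2×10.8125 in, A_gv = 5.4063, A_nv = 2×(10.8125 − 3.5×1)×0.25 = 3.6563 in²; tension across gage: (2.75 − 1×1)×0.25 = 0.4375 in². R_n = min(0.6×65×3.6563, 0.6×50×5.4063) + 1.0×65×0.4375 = min(142.6, 162.19) + 28.438 = 171.04 kips. φR_n = 0.75 × 171.04 = 128.3 kips.
Tension yield (gross): A_g = 9.5×0.25 = 2.375 in². φR_n = 0.90 × 50 × 2.375 = 106.9 kips.
Governing: min(194.8, 203.8, 91.4, 128.3, 106.9) = 91.4 kips → net-section rupture.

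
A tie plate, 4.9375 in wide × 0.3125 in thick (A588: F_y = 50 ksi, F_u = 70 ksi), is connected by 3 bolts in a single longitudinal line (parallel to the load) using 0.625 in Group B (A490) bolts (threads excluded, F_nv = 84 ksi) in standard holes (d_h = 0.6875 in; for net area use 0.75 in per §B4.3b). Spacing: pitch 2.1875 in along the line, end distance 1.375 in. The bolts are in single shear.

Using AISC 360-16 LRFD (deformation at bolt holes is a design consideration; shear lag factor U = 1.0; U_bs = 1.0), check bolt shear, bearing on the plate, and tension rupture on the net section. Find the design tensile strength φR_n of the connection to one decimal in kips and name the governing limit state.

58.0 kips (bolt shear governs)

Bolt shear: A_b = π(0.625)²/4 = 0.3068 in². φR_n = 0.75 × 84 × 0.3068 × 3 × 1 = 58.0 kips.
Bearing (0.3125 in plate, F_u = 70 ksi): end bolts L_c = 1.375 − 0.6875/2 = 1.03125, R_n = min(1.2×1.03125×0.3125×70, 2.4×0.625×0.3125×70) = 27.07 kips/bolt; interior L_c = 2.1875 − 0.6875 = 1.5, R_n = 32.813 kips/bolt. φR_n = 0.75 × (1×27.07 + 2×32.813) = 69.5 kips.
Tension rupture (net): A_n = (4.9375 − 1×0.75)×0.3125 = 1.3086 in² (U = 1.0, A_e = A_n). φR_n = 0.75 × 70 × 1.3086 = 68.7 kips.
Governing: min(58.0, 69.5, 68.7) = 58.0 kips → bolt shear.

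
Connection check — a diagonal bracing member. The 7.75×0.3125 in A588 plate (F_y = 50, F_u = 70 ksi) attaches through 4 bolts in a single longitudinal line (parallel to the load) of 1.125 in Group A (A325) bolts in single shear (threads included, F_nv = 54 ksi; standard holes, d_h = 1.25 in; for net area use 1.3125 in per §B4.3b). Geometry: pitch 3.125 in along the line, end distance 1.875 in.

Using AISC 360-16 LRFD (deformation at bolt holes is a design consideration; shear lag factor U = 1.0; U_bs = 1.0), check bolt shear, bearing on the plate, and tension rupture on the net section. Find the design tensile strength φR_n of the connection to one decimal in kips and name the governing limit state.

Bolt shear: A_b = π(1.125)²/4 = 0.99402 in². φR_n = 0.75 × 54 × 0.99402 × 4 × 1 = 161.0 kips.
Bearing (0.3125 in plate, F_u = 70 ksi): end bolts L_c = 1.875 − 1.25/2 = 1.25, R_n = min(1.2×1.25×0.3125×70, 2.4×1.125×0.3125×70) = 32.813 kips/bolt; interior L_c = 3.125 − 1.25 = 1.875, R_n = 49.219 kips/bolt. φR_n = 0.75 × (1×32.813 + 3×49.219) = 135.4 kips.
Tension rupture (net): A_n = (7.75 − 1×1.3125)×0.3125 = 2.0117 in² (U = 1.0, A_e = A_n). φR_n = 0.75 × 70 × 2.0117 = 105.6 kips.
Governing: min(161.0, 135.4, 105.6) = 105.6 kips → net-section rupture.

105.6 kips (net-section rupture governs)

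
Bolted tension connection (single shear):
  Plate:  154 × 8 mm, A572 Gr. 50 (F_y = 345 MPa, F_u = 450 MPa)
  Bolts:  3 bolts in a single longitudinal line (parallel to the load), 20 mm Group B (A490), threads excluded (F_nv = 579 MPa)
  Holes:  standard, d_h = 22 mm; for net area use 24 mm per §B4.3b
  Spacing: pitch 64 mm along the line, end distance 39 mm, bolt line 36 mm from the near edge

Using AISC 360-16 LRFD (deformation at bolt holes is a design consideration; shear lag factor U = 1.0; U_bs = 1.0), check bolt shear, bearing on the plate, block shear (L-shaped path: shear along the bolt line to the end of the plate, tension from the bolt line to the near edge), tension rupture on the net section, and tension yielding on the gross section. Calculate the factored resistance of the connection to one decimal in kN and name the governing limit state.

Bolt shear: A_b = π(20)²/4 = 314.16 mm². φR_n = 0.75 × 579 × 314.16 × 3 × 1 = 409.3 kN.
Bearing (8 mm plate, F_u = 450 MPa): end bolts L_c = 39 − 22/2 = 28, R_n = min(1.2×28×8×450, 2.4×20×8×450) = 120.96 kN/bolt; interior L_c = 64 − 22 = 42, R_n = 172.8 kN/bolt. φR_n = 0.75 × (1×120.96 + 2×172.8) = 349.9 kN.
Block shear: shear path 1×[39+2×64] = 1×167 mm, A_gv = 1336, A_nv = 1×(167 − 2.5×24)×8 = 856 mm²; tension to near edge: (36 − 0.5×24)×8 = 192 mm². R_n = min(0.6×450×856, 0.6×345×1336) + 1.0×450×192 = min(231.12, 276.55) + 86.4 = 317.52 kN. φR_n = 0.75 × 317.52 = 238.1 kN.
Tension rupture (net): A_n = (154 − 1×24)×8 = 1040 mm² (U = 1.0, A_e = A_n). φR_n = 0.75 × 450 × 1040 = 351.0 kN.
Tension yield (gross): A_g = 154×8 = 1232 mm². φR_n = 0.90 × 345 × 1232 = 382.5 kN.
Governing: min(409.3, 349.9, 238.1, 351.0, 382.5) = 238.1 kN → block shear.

238.1 kN (block shear governs)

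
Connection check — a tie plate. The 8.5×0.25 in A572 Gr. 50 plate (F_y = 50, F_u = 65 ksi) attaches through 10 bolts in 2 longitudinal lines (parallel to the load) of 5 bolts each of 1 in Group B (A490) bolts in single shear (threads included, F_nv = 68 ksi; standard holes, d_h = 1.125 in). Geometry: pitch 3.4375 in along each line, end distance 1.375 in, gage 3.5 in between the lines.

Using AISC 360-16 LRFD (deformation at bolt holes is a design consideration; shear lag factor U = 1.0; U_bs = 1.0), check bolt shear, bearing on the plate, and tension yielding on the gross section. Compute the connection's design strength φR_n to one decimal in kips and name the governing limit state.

Bolt shear: A_b = π(1)²/4 = 0.7854 in². φR_n = 0.75 × 68 × 0.7854 × 10 × 1 = 400.6 kips.
Bearing (0.25 in plate, F_u = 65 ksi): end bolts L_c = 1.375 − 1.125/2 = 0.8125, R_n = min(1.2×0.8125×0.25×65, 2.4×1×0.25×65) = 15.844 kips/bolt; interior L_c = 3.4375 − 1.125 = 2.3125, R_n = 39 kips/bolt. φR_n = 0.75 × (2×15.844 + 8×39) = 257.8 kips.
Tension yield (gross): A_g = 8.5×0.25 = 2.125 in². φR_n = 0.90 × 50 × 2.125 = 95.6 kips.
Governing: min(400.6, 257.8, 95.6) = 95.6 kips → gross-section yield.

95.6 kips (gross-section yield governs)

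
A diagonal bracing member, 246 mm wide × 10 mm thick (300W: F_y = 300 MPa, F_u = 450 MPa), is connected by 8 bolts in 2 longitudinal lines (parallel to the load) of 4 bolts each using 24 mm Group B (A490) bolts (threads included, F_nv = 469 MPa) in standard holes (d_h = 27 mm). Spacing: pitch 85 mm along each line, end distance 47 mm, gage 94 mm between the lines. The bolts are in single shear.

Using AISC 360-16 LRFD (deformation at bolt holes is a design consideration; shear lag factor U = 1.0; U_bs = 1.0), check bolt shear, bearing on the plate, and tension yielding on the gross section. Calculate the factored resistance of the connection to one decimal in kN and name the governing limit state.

Bolt shear: A_b = π(24)²/4 = 452.39 mm². φR_n = 0.75 × 469 × 452.39 × 8 × 1 = 1273.0 kN.
Bearing (10 mm plate, F_u = 450 MPa): end bolts L_c = 47 − 27/2 = 33.5, R_n = min(1.2×33.5×10×450, 2.4×24×10×450) = 180.9 kN/bolt; interior L_c = 85 − 27 = 58, R_n = 259.2 kN/bolt. φR_n = 0.75 × (2×180.9 + 6×259.2) = 1437.8 kN.
Tension yield (gross): A_g = 246×10 = 2460 mm². φR_n = 0.90 × 300 × 2460 = 664.2 kN.
Governing: min(1273.0, 1437.8, 664.2) = 664.2 kN → gross-section yield.

664.2 kN (gross-section yield governs)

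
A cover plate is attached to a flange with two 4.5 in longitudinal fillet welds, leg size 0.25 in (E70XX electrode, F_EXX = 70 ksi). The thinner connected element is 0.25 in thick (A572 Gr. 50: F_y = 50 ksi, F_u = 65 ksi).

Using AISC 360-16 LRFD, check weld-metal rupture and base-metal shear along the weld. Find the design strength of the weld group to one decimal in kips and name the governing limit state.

Weld metal: throat = 0.707×0.25 = 0.17675 in, L = 2×4.5 = 9 in. φR_n = 0.75 × 0.6 × 70 × 0.17675 × 9 = 50.1 kips.
Base metal shear (0.25 in plate): yield φR_n = 1.0×0.6×50×0.25×9 = 67.5 kips; rupture φR_n = 0.75×0.6×65×0.25×9 = 65.8 kips; take 65.8 kips (rupture).
Governing: min(50.1, 65.8) = 50.1 kips → weld metal.

50.1 kips (weld metal governs)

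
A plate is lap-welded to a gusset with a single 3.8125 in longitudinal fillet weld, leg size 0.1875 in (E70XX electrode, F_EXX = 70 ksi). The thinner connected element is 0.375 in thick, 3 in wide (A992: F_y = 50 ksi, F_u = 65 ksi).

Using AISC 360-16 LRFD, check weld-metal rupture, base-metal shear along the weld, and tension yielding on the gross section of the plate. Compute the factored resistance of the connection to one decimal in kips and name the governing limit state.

Weld metal: throat = 0.707×0.1875 = 0.13256 in, L = 3.8125 in. φR_n = 0.75 × 0.6 × 70 × 0.13256 × 3.8125 = 15.9 kips.
Base metal shear (0.375 in plate): yield φR_n = 1.0×0.6×50×0.375×3.8125 = 42.9 kips; rupture φR_n = 0.75×0.6×65×0.375×3.8125 = 41.8 kips; take 41.8 kips (rupture).
Tension yield (gross): A_g = 3×0.375 = 1.125 in². φR_n = 0.90 × 50 × 1.125 = 50.6 kips.
Governing: min(15.9, 41.8, 50.6) = 15.9 kips → weld metal.

15.9 kips (weld metal governs)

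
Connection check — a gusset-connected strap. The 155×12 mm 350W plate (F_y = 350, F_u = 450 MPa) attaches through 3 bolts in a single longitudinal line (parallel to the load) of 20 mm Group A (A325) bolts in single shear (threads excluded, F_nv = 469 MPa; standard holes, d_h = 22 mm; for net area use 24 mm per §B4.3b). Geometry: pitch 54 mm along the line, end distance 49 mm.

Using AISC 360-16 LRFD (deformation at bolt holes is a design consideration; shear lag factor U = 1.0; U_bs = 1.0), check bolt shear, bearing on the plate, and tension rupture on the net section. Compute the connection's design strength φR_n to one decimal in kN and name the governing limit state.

Bolt shear: A_b = π(20)²/4 = 314.16 mm². φR_n = 0.75 × 469 × 314.16 × 3 × 1 = 331.5 kN.
Bearing (12 mm plate, F_u = 450 MPa): end bolts L_c = 49 − 22/2 = 38, R_n = min(1.2×38×12×450, 2.4×20×12×450) = 246.24 kN/bolt; interior L_c = 54 − 22 = 32, R_n = 207.36 kN/bolt. φR_n = 0.75 × (1×246.24 + 2×207.36) = 495.7 kN.
Tension rupture (net): A_n = (155 − 1×24)×12 = 1572 mm² (U = 1.0, A_e = A_n). φR_n = 0.75 × 450 × 1572 = 530.6 kN.
Governing: min(331.5, 495.7, 530.6) = 331.5 kN → bolt shear.

331.5 kN (bolt shear governs)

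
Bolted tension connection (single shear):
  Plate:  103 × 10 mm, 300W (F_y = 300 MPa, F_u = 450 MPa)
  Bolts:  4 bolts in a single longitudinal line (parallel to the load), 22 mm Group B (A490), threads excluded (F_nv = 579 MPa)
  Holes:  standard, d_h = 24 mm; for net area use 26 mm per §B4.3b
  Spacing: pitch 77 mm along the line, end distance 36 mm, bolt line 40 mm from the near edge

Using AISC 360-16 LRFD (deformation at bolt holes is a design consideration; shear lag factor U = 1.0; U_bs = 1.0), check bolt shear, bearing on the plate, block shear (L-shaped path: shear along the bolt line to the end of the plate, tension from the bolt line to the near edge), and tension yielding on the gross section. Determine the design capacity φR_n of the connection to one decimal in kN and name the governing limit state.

Bolt shear: A_b = π(22)²/4 = 380.13 mm². φR_n = 0.75 × 579 × 380.13 × 4 × 1 = 660.3 kN.
Bearing (10 mm plate, F_u = 450 MPa): end bolts L_c = 36 − 24/2 = 24, R_n = min(1.2×24×10×450, 2.4×22×10×450) = 129.6 kN/bolt; interior L_c = 77 − 24 = 53, R_n = 237.6 kN/bolt. φR_n = 0.75 × (1×129.6 + 3×237.6) = 631.8 kN.
Block shear: shear path 1×[36+3×77] = 1×267 mm, A_gv = 2670, A_nv = 1×(267 − 3.5×26)×10 = 1760 mm²; tension to near edge: (40 − 0.5×26)×10 = 270 mm². R_n = min(0.6×450×1760, 0.6×300×2670) + 1.0×450×270 = min(475.2, 480.6) + 121.5 = 596.7 kN. φR_n = 0.75 × 596.7 = 447.5 kN.
Tension yield (gross): A_g = 103×10 = 1030 mm². φR_n = 0.90 × 300 × 1030 = 278.1 kN.
Governing: min(660.3, 631.8, 447.5, 278.1) = 278.1 kN → gross-section yield.

278.1 kN (gross-section yield governs)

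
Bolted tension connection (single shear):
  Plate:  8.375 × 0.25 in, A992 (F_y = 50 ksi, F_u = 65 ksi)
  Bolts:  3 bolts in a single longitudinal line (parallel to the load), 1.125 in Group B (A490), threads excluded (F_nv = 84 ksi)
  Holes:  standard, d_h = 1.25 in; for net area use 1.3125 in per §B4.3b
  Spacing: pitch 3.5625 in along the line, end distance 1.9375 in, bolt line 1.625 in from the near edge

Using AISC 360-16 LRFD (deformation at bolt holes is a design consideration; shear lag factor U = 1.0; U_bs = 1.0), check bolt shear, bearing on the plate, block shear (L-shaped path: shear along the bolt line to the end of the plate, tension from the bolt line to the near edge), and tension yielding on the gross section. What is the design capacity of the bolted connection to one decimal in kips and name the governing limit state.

54.1 kips (block shear governs)

Bolt shear: A_b = π(1.125)²/4 = 0.99402 in². φR_n = 0.75 × 84 × 0.99402 × 3 × 1 = 187.9 kips.
Bearing (0.25 in plate, F_u = 65 ksi): end bolts L_c = 1.9375 − 1.25/2 = 1.3125, R_n = min(1.2×1.3125×0.25×65, 2.4×1.125×0.25×65) = 25.594 kips/bolt; interior L_c = 3.5625 − 1.25 = 2.3125, R_n = 43.875 kips/bolt. φR_n = 0.75 × (1×25.594 + 2×43.875) = 85.0 kips.
Block shear: shear path 1×[1.9375+2×3.5625] = 1×9.0625 in, A_gv = 2.2656, A_nv = 1×(9.0625 − 2.5×1.3125)×0.25 = 1.4453 in²; tension to near edge: (1.625 − 0.5×1.3125)×0.25 = 0.24219 in². R_n = min(0.6×65×1.4453, 0.6×50×2.2656) + 1.0×65×0.24219 = min(56.367, 67.968) + 15.742 = 72.109 kips. φR_n = 0.75 × 72.109 = 54.1 kips.
Tension yield (gross): A_g = 8.375×0.25 = 2.0938 in². φR_n = 0.90 × 50 × 2.0938 = 94.2 kips.
Governing: min(187.9, 85.0, 54.1, 94.2) = 54.1 kips → block shear.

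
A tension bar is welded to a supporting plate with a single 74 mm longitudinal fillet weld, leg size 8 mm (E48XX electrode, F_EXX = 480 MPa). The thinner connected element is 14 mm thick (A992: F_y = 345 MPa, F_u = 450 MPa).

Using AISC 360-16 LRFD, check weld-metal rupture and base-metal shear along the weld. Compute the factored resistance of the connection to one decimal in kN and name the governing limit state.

Weld metal: throat = 0.707×8 = 5.656 mm, L = 74 mm. φR_n = 0.75 × 0.6 × 480 × 5.656 × 74 = 90.4 kN.
Base metal shear (14 mm plate): yield φR_n = 1.0×0.6×345×14×74 = 214.5 kN; rupture φR_n = 0.75×0.6×450×14×74 = 209.8 kN; take 209.8 kN (rupture).
Governing: min(90.4, 209.8) = 90.4 kN → weld metal.

90.4 kN (weld metal governs)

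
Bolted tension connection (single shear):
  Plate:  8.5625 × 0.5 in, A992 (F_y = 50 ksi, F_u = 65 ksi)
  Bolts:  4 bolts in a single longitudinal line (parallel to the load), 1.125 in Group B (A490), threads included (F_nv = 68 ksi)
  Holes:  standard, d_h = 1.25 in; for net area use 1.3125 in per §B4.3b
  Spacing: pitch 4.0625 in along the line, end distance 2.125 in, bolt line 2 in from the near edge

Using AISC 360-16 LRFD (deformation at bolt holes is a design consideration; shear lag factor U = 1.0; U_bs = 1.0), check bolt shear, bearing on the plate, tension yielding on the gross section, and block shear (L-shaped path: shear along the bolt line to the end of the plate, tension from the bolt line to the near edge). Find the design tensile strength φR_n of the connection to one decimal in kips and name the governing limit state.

Bolt shear: A_b = π(1.125)²/4 = 0.99402 in². φR_n = 0.75 × 68 × 0.99402 × 4 × 1 = 202.8 kips.
Bearing (0.5 in plate, F_u = 65 ksi): end bolts L_c = 2.125 − 1.25/2 = 1.5, R_n = min(1.2×1.5×0.5×65, 2.4×1.125×0.5×65) = 58.5 kips/bolt; interior L_c = 4.0625 − 1.25 = 2.8125, R_n = 87.75 kips/bolt. φR_n = 0.75 × (1×58.5 + 3×87.75) = 241.3 kips.
Tension yield (gross): A_g = 8.5625×0.5 = 4.2813 in². φR_n = 0.90 × 50 × 4.2813 = 192.7 kips.
Block shear: shear path 1×[2.125+3×4.0625] = 1×14.3125 in, A_gv = 7.1563, A_nv = 1×(14.3125 − 3.5×1.3125)×0.5 = 4.8594 in²; tension to near edge: (2 − 0.5×1.3125)×0.5 = 0.67188 in². R_n = min(0.6×65×4.8594, 0.6×50×7.1563) + 1.0×65×0.67188 = min(189.52, 214.69) + 43.672 = 233.19 kips. φR_n = 0.75 × 233.19 = 174.9 kips.
Governing: min(202.8, 241.3, 192.7, 174.9) = 174.9 kips → block shear.

174.9 kips (block shear governs)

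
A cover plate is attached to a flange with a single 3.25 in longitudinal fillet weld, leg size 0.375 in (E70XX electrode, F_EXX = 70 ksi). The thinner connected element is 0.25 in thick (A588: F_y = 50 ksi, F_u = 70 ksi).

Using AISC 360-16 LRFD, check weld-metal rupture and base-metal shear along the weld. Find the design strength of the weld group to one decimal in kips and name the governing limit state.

24.4 kips (base-metal shear governs)

Weld metal: throat = 0.707×0.375 = 0.26513 in, L = 3.25 in. φR_n = 0.75 × 0.6 × 70 × 0.26513 × 3.25 = 27.1 kips.
Base metal shear (0.25 in plate): yield φR_n = 1.0×0.6×50×0.25×3.25 = 24.4 kips; rupture φR_n = 0.75×0.6×70×0.25×3.25 = 25.6 kips; take 24.4 kips (yield).
Governing: min(27.1, 24.4) = 24.4 kips → base-metal shear.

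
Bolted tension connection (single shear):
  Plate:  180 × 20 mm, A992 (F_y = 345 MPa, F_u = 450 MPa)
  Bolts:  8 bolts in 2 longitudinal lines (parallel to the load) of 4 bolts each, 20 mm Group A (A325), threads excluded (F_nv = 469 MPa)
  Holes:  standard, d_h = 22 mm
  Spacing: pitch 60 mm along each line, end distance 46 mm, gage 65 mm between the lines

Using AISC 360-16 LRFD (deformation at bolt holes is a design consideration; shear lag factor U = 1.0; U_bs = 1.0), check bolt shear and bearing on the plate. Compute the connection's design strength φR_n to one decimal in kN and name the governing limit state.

Bolt shear: A_b = π(20)²/4 = 314.16 mm². φR_n = 0.75 × 469 × 314.16 × 8 × 1 = 884.0 kN.
Bearing (20 mm plate, F_u = 450 MPa): end bolts L_c = 46 − 22/2 = 35, R_n = min(1.2×35×20×450, 2.4×20×20×450) = 378 kN/bolt; interior L_c = 60 − 22 = 38, R_n = 410.4 kN/bolt. φR_n = 0.75 × (2×378 + 6×410.4) = 2413.8 kN.
Governing: min(884.0, 2413.8) = 884.0 kN → bolt shear.

884.0 kN (bolt shear governs)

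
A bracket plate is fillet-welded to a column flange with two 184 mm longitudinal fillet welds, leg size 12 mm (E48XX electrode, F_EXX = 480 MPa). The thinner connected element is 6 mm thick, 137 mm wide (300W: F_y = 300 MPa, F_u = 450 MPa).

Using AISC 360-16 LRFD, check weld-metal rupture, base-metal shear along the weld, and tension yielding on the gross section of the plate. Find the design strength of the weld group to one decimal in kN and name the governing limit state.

Weld metal: throat = 0.707×12 = 8.484 mm, L = 2×184 = 368 mm. φR_n = 0.75 × 0.6 × 480 × 8.484 × 368 = 674.4 kN.
Base metal shear (6 mm plate): yield φR_n = 1.0×0.6×300×6×368 = 397.4 kN; rupture φR_n = 0.75×0.6×450×6×368 = 447.1 kN; take 397.4 kN (yield).
Tension yield (gross): A_g = 137×6 = 822 mm². φR_n = 0.90 × 300 × 822 = 221.9 kN.
Governing: min(674.4, 397.4, 221.9) = 221.9 kN → gross-section yield.

221.9 kN (gross-section yield governs)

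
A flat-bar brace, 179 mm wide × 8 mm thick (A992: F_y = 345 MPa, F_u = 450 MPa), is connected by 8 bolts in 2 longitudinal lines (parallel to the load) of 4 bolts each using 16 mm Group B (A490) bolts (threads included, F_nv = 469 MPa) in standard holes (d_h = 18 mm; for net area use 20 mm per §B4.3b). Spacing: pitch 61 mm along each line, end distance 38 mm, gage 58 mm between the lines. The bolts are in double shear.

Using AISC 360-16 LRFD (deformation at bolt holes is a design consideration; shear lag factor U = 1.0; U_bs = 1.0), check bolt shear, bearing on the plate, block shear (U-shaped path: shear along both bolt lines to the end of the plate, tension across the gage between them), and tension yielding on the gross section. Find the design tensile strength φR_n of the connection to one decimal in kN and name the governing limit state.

444.6 kN (gross-section yield governs)

Bolt shear: A_b = π(16)²/4 = 201.06 mm². φR_n = 0.75 × 469 × 201.06 × 8 × 2 = 1131.6 kN.
Bearing (8 mm plate, F_u = 450 MPa): end bolts L_c = 38 − 18/2 = 29, R_n = min(1.2×29×8×450, 2.4×16×8×450) = 125.28 kN/bolt; interior L_c = 61 − 18 = 43, R_n = 138.24 kN/bolt. φR_n = 0.75 × (2×125.28 + 6×138.24) = 810.0 kN.
Block shear: shear path 2×[38+3×61] = 2×221 mm, A_gv = 3536, A_nv = 2×(221 − 3.5×20)×8 = 2416 mm²; tension across gage: (58 − 1×20)×8 = 304 mm². R_n = min(0.6×450×2416, 0.6×345×3536) + 1.0×450×304 = min(652.32, 731.95) + 136.8 = 789.12 kN. φR_n = 0.75 × 789.12 = 591.8 kN.
Tension yield (gross): A_g = 179×8 = 1432 mm². φR_n = 0.90 × 345 × 1432 = 444.6 kN.
Governing: min(1131.6, 810.0, 591.8, 444.6) = 444.6 kN → gross-section yield.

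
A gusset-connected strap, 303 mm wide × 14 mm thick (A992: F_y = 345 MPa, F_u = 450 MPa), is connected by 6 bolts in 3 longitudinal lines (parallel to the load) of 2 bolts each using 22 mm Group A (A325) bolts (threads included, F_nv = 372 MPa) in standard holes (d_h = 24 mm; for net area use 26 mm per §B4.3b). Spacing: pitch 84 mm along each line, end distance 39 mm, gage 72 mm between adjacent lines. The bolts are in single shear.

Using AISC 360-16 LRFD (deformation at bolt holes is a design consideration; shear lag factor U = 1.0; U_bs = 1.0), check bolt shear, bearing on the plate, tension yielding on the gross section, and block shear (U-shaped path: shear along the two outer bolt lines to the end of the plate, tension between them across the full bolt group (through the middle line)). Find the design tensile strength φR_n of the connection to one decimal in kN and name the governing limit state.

636.3 kN (bolt shear governs)

Bolt shear: A_b = π(22)²/4 = 380.13 mm². φR_n = 0.75 × 372 × 380.13 × 6 × 1 = 636.3 kN.
Bearing (14 mm plate, F_u = 450 MPa): end bolts L_c = 39 − 24/2 = 27, R_n = min(1.2×27×14×450, 2.4×22×14×450) = 204.12 kN/bolt; interior L_c = 84 − 24 = 60, R_n = 332.64 kN/bolt. φR_n = 0.75 × (3×204.12 + 3×332.64) = 1207.7 kN.
Tension yield (gross): A_g = 303×14 = 4242 mm². φR_n = 0.90 × 345 × 4242 = 1317.1 kN.
Block shear: shear path 2×[39+1×84] = 2×123 mm, A_gv = 3444, A_nv = 2×(123 − 1.5×26)×14 = 2352 mm²; tension across gage: (144 − 2×26)×14 = 1288 mm². R_n = min(0.6×450×2352, 0.6×345×3444) + 1.0×450×1288 = min(635.04, 712.91) + 579.6 = 1214.6 kN. φR_n = 0.75 × 1214.6 = 911.0 kN.
Governing: min(636.3, 1207.7, 1317.1, 911.0) = 636.3 kN → bolt shear.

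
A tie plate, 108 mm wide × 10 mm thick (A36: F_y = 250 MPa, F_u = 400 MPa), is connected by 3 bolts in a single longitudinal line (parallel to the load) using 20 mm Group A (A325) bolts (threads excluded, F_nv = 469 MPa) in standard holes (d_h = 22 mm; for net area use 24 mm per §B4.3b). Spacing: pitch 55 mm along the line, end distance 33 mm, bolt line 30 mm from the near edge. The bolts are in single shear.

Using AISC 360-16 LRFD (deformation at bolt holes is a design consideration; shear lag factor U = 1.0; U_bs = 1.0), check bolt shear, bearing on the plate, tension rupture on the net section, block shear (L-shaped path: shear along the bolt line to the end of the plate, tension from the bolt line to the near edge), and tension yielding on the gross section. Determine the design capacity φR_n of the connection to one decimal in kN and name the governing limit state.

Bolt shear: A_b = π(20)²/4 = 314.16 mm². φR_n = 0.75 × 469 × 314.16 × 3 × 1 = 331.5 kN.
Bearing (10 mm plate, F_u = 400 MPa): end bolts L_c = 33 − 22/2 = 22, R_n = min(1.2×22×10×400, 2.4×20×10×400) = 105.6 kN/bolt; interior L_c = 55 − 22 = 33, R_n = 158.4 kN/bolt. φR_n = 0.75 × (1×105.6 + 2×158.4) = 316.8 kN.
Tension rupture (net): A_n = (108 − 1×24)×10 = 840 mm² (U = 1.0, A_e = A_n). φR_n = 0.75 × 400 × 840 = 252.0 kN.
Block shear: shear path 1×[33+2×55] = 1×143 mm, A_gv = 1430, A_nv = 1×(143 − 2.5×24)×10 = 830 mm²; tension to near edge: (30 − 0.5×24)×10 = 180 mm². R_n = min(0.6×400×830, 0.6×250×1430) + 1.0×400×180 = min(199.2, 214.5) + 72 = 271.2 kN. φR_n = 0.75 × 271.2 = 203.4 kN.
Tension yield (gross): A_g = 108×10 = 1080 mm². φR_n = 0.90 × 250 × 1080 = 243.0 kN.
Governing: min(331.5, 316.8, 252.0, 203.4, 243.0) = 203.4 kN → block shear.

203.4 kN (block shear governs)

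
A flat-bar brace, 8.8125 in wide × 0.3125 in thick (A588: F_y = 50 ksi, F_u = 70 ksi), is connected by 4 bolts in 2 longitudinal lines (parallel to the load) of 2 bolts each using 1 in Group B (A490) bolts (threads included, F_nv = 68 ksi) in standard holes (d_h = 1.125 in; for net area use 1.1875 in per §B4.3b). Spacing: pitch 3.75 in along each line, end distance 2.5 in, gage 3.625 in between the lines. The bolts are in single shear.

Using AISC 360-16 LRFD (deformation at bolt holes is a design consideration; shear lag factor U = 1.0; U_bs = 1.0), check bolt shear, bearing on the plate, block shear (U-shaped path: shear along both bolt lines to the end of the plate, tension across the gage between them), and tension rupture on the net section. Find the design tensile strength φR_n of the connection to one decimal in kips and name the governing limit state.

Bolt shear: A_b = π(1)²/4 = 0.7854 in². φR_n = 0.75 × 68 × 0.7854 × 4 × 1 = 160.2 kips.
Bearing (0.3125 in plate, F_u = 70 ksi): end bolts L_c = 2.5 − 1.125/2 = 1.9375, R_n = min(1.2×1.9375×0.3125×70, 2.4×1×0.3125×70) = 50.859 kips/bolt; interior L_c = 3.75 − 1.125 = 2.625, R_n = 52.5 kips/bolt. φR_n = 0.75 × (2×50.859 + 2×52.5) = 155.0 kips.
Block shear: shear path 2×[2.5+1×3.75] = 2×6.25 in, A_gv = 3.9063, A_nv = 2×(6.25 − 1.5×1.1875)×0.3125 = 2.793 in²; tension across gage: (3.625 − 1×1.1875)×0.3125 = 0.76172 in². R_n = min(0.6×70×2.793, 0.6×50×3.9063) + 1.0×70×0.76172 = min(117.31, 117.19) + 53.32 = 170.51 kips. φR_n = 0.75 × 170.51 = 127.9 kips.
Tension rupture (net): A_n = (8.8125 − 2×1.1875)×0.3125 = 2.0117 in² (U = 1.0, A_e = A_n). φR_n = 0.75 × 70 × 2.0117 = 105.6 kips.
Governing: min(160.2, 155.0, 127.9, 105.6) = 105.6 kips → net-section rupture.

105.6 kips (net-section rupture governs)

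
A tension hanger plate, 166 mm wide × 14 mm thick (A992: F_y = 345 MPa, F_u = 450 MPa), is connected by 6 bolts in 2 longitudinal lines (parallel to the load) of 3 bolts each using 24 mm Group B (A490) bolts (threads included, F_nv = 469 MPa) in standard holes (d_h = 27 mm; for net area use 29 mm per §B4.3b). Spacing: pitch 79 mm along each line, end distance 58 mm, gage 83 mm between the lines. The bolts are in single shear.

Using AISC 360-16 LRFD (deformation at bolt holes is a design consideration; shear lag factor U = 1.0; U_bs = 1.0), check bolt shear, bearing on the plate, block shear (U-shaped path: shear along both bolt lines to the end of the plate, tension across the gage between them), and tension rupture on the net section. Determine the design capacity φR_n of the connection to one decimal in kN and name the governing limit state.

510.3 kN (net-section rupture governs)

Bolt shear: A_b = π(24)²/4 = 452.39 mm². φR_n = 0.75 × 469 × 452.39 × 6 × 1 = 954.8 kN.
Bearing (14 mm plate, F_u = 450 MPa): end bolts L_c = 58 − 27/2 = 44.5, R_n = min(1.2×44.5×14×450, 2.4×24×14×450) = 336.42 kN/bolt; interior L_c = 79 − 27 = 52, R_n = 362.88 kN/bolt. φR_n = 0.75 × (2×336.42 + 4×362.88) = 1593.3 kN.
Block shear: shear path 2×[58+2×79] = 2×216 mm, A_gv = 6048, A_nv = 2×(216 − 2.5×29)×14 = 4018 mm²; tension across gage: (83 − 1×29)×14 = 756 mm². R_n = min(0.6×450×4018, 0.6×345×6048) + 1.0×450×756 = min(1084.9, 1251.9) + 340.2 = 1425.1 kN. φR_n = 0.75 × 1425.1 = 1068.8 kN.
Tension rupture (net): A_n = (166 − 2×29)×14 = 1512 mm² (U = 1.0, A_e = A_n). φR_n = 0.75 × 450 × 1512 = 510.3 kN.
Governing: min(954.8, 1593.3, 1068.8, 510.3) = 510.3 kN → net-section rupture.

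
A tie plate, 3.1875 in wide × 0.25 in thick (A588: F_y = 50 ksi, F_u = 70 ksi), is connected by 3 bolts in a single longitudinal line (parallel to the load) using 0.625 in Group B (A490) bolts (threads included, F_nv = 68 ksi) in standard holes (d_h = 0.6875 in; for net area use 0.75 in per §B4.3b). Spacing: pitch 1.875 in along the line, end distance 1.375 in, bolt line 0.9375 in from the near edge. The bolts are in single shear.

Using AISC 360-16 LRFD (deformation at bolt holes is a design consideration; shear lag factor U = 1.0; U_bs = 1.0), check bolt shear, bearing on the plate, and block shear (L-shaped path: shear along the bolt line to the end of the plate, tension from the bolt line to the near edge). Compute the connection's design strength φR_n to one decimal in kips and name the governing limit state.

Bolt shear: A_b = π(0.625)²/4 = 0.3068 in². φR_n = 0.75 × 68 × 0.3068 × 3 × 1 = 46.9 kips.
Bearing (0.25 in plate, F_u = 70 ksi): end bolts L_c = 1.375 − 0.6875/2 = 1.03125, R_n = min(1.2×1.03125×0.25×70, 2.4×0.625×0.25×70) = 21.656 kips/bolt; interior L_c = 1.875 − 0.6875 = 1.1875, R_n = 24.938 kips/bolt. φR_n = 0.75 × (1×21.656 + 2×24.938) = 53.6 kips.
Block shear: shear path 1×[1.375+2×1.875] = 1×5.125 in, A_gv = 1.2813, A_nv = 1×(5.125 − 2.5×0.75)×0.25 = 0.8125 in²; tension to near edge: (0.9375 − 0.5×0.75)×0.25 = 0.14063 in². R_n = min(0.6×70×0.8125, 0.6×50×1.2813) + 1.0×70×0.14063 = min(34.125, 38.439) + 9.8441 = 43.969 kips. φR_n = 0.75 × 43.969 = 33.0 kips.
Governing: min(46.9, 53.6, 33.0) = 33.0 kips → block shear.

33.0 kips (block shear governs)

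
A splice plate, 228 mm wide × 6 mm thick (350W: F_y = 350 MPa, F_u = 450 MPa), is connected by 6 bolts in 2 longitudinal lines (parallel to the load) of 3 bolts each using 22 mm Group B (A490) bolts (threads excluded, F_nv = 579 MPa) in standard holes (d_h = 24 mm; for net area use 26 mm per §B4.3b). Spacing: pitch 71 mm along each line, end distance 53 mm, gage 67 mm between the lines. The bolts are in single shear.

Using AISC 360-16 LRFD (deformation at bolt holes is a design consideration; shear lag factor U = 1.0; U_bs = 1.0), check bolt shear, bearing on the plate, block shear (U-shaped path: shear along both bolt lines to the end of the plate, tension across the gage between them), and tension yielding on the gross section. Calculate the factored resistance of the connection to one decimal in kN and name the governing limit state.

398.9 kN (block shear governs)

Bolt shear: A_b = π(22)²/4 = 380.13 mm². φR_n = 0.75 × 579 × 380.13 × 6 × 1 = 990.4 kN.
Bearing (6 mm plate, F_u = 450 MPa): end bolts L_c = 53 − 24/2 = 41, R_n = min(1.2×41×6×450, 2.4×22×6×450) = 132.84 kN/bolt; interior L_c = 71 − 24 = 47, R_n = 142.56 kN/bolt. φR_n = 0.75 × (2×132.84 + 4×142.56) = 626.9 kN.
Block shear: shear path 2×[53+2×71] = 2×195 mm, A_gv = 2340, A_nv = 2×(195 − 2.5×26)×6 = 1560 mm²; tension across gage: (67 − 1×26)×6 = 246 mm². R_n = min(0.6×450×1560, 0.6×350×2340) + 1.0×450×246 = min(421.2, 491.4) + 110.7 = 531.9 kN. φR_n = 0.75 × 531.9 = 398.9 kN.
Tension yield (gross): A_g = 228×6 = 1368 mm². φR_n = 0.90 × 350 × 1368 = 430.9 kN.
Governing: min(990.4, 626.9, 398.9, 430.9) = 398.9 kN → block shear.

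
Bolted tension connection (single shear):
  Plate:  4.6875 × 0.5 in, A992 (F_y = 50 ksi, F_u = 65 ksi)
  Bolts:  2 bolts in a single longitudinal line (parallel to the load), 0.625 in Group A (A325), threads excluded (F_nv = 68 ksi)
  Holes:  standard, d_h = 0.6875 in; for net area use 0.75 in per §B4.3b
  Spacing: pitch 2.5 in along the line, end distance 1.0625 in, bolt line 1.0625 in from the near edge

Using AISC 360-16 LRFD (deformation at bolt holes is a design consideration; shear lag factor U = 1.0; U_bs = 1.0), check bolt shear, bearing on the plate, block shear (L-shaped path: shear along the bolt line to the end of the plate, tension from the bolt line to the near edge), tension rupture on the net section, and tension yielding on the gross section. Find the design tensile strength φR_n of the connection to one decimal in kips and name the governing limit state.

Bolt shear: A_b = π(0.625)²/4 = 0.3068 in². φR_n = 0.75 × 68 × 0.3068 × 2 × 1 = 31.3 kips.
Bearing (0.5 in plate, F_u = 65 ksi): end bolts L_c = 1.0625 − 0.6875/2 = 0.71875, R_n = min(1.2×0.71875×0.5×65, 2.4×0.625×0.5×65) = 28.031 kips/bolt; interior L_c = 2.5 − 0.6875 = 1.8125, R_n = 48.75 kips/bolt. φR_n = 0.75 × (1×28.031 + 1×48.75) = 57.6 kips.
Block shear: shear path 1×[1.0625+1×2.5] = 1×3.5625 in, A_gv = 1.7813, A_nv = 1×(3.5625 − 1.5×0.75)×0.5 = 1.2188 in²; tension to near edge: (1.0625 − 0.5×0.75)×0.5 = 0.34375 in². R_n = min(0.6×65×1.2188, 0.6×50×1.7813) + 1.0×65×0.34375 = min(47.533, 53.439) + 22.344 = 69.877 kips. φR_n = 0.75 × 69.877 = 52.4 kips.
Tension rupture (net): A_n = (4.6875 − 1×0.75)×0.5 = 1.9688 in² (U = 1.0, A_e = A_n). φR_n = 0.75 × 65 × 1.9688 = 96.0 kips.
Tension yield (gross): A_g = 4.6875×0.5 = 2.3438 in². φR_n = 0.90 × 50 × 2.3438 = 105.5 kips.
Governing: min(31.3, 57.6, 52.4, 96.0, 105.5) = 31.3 kips → bolt shear.

31.3 kips (bolt shear governs)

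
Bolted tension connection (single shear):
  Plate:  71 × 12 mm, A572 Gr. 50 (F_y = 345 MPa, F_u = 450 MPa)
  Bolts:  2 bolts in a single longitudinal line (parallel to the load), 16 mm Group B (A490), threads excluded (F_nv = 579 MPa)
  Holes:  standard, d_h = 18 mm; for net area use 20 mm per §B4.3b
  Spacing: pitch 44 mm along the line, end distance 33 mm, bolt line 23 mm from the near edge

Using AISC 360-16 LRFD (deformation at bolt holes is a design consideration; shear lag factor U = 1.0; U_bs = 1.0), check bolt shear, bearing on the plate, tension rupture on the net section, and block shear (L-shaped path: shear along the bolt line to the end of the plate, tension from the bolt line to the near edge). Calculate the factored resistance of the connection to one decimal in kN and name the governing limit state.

166.9 kN (block shear governs)

Bolt shear: A_b = π(16)²/4 = 201.06 mm². φR_n = 0.75 × 579 × 201.06 × 2 × 1 = 174.6 kN.
Bearing (12 mm plate, F_u = 450 MPa): end bolts L_c = 33 − 18/2 = 24, R_n = min(1.2×24×12×450, 2.4×16×12×450) = 155.52 kN/bolt; interior L_c = 44 − 18 = 26, R_n = 168.48 kN/bolt. φR_n = 0.75 × (1×155.52 + 1×168.48) = 243.0 kN.
Tension rupture (net): A_n = (71 − 1×20)×12 = 612 mm² (U = 1.0, A_e = A_n). φR_n = 0.75 × 450 × 612 = 206.6 kN.
Block shear: shear path 1×[33+1×44] = 1×77 mm, A_gv = 924, A_nv = 1×(77 − 1.5×20)×12 = 564 mm²; tension to near edge: (23 − 0.5×20)×12 = 156 mm². R_n = min(0.6×450×564, 0.6×345×924) + 1.0×450×156 = min(152.28, 191.27) + 70.2 = 222.48 kN. φR_n = 0.75 × 222.48 = 166.9 kN.
Governing: min(174.6, 243.0, 206.6, 166.9) = 166.9 kN → block shear.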